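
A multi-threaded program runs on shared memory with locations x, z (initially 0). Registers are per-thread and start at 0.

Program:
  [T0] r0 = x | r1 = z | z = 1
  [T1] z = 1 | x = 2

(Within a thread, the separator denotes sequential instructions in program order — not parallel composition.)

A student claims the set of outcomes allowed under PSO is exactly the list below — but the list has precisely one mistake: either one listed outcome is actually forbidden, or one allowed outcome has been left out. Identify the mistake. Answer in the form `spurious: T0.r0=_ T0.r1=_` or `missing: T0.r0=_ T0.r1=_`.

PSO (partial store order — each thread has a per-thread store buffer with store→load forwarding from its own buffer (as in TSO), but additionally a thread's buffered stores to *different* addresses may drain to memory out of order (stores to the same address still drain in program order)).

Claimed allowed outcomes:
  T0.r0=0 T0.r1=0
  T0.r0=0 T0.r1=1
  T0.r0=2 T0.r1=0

missing: T0.r0=2 T0.r1=1

outcome vector order: (T0.r0,T0.r1)
PSO: 4 outcomes — {0/0; 0/1; 2/0; 2/1}
PSO∖claimed = {2/1}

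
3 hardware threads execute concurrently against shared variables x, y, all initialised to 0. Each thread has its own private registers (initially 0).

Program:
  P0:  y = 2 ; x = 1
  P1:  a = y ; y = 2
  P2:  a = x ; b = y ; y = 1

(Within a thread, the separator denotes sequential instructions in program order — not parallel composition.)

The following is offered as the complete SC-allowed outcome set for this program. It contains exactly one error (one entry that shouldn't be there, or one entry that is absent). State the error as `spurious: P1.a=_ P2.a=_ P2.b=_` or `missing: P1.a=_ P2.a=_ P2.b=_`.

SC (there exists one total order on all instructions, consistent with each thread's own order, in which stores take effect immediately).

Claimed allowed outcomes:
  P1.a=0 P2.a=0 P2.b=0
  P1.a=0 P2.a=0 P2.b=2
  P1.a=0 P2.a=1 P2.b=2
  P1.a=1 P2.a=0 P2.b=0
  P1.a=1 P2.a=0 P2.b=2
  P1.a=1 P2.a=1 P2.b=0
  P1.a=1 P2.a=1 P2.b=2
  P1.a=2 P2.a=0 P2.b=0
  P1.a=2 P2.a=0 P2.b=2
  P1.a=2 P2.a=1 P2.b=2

spurious: P1.a=1 P2.a=1 P2.b=0

outcome vector order: (P1.a,P2.a,P2.b)
SC: 9 outcomes — {000, 002, 012, 100, 102, 112, 200, 202, 212}
claimed∖SC = {110}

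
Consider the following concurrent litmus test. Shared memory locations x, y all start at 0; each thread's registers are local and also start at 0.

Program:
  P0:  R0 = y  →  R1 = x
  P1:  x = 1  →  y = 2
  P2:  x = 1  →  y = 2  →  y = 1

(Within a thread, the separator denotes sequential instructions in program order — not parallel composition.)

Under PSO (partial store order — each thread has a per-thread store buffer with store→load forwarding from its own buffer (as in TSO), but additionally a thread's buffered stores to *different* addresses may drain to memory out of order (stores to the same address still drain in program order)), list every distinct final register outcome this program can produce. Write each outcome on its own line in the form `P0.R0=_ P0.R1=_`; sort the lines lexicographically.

P0.R0=0 P0.R1=0
P0.R0=0 P0.R1=1
P0.R0=1 P0.R1=0
P0.R0=1 P0.R1=1
P0.R0=2 P0.R1=0
P0.R0=2 P0.R1=1

outcome vector order: (P0.R0,P0.R1)
|PSO outcomes| = 6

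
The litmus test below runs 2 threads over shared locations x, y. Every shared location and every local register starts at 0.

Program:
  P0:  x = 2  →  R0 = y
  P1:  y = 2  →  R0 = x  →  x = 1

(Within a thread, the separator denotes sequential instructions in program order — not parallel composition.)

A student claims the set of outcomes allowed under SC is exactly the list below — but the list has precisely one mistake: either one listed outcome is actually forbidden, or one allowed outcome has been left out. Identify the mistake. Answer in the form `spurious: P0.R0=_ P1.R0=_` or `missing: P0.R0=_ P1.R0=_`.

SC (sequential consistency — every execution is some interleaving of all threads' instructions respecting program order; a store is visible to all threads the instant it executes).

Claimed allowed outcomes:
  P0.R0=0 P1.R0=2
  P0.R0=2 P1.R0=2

outcome vector order: (P0.R0,P1.R0)
SC: 3 outcomes — {<0 2>, <2 0>, <2 2>}
SC∖claimed = {<2 0>}

missing: P0.R0=2 P1.R0=0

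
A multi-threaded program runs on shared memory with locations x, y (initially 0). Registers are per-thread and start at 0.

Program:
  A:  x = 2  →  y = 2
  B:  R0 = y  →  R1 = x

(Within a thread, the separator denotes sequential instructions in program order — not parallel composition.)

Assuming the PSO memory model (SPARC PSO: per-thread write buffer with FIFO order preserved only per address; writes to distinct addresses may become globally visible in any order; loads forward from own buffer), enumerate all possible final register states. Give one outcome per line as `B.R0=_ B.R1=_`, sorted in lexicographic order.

B.R0=0 B.R1=0
B.R0=0 B.R1=2
B.R0=2 B.R1=0
B.R0=2 B.R1=2

outcome vector order: (B.R0,B.R1)
|PSO outcomes| = 4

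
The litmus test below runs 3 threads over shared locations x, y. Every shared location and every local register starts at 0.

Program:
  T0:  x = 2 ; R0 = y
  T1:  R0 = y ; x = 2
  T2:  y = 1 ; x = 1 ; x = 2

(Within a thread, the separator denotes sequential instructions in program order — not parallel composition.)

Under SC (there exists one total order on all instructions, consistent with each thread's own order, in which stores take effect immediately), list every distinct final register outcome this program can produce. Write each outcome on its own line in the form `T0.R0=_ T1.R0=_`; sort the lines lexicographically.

outcome vector order: (T0.R0,T1.R0)
|SC outcomes| = 4

T0.R0=0 T1.R0=0
T0.R0=0 T1.R0=1
T0.R0=1 T1.R0=0
T0.R0=1 T1.R0=1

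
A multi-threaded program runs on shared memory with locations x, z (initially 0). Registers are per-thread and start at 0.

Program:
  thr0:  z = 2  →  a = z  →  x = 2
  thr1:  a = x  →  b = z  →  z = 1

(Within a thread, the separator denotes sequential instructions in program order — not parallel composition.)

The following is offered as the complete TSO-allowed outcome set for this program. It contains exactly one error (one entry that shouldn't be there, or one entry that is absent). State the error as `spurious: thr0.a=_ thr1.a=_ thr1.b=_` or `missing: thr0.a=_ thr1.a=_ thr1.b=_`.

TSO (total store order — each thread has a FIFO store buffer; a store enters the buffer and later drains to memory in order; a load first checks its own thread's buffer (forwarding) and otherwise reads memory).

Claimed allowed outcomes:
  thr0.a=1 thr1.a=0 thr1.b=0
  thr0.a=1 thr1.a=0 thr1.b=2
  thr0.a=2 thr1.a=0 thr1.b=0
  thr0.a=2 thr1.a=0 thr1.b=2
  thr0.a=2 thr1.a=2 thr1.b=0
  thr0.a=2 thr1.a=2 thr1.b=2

outcome vector order: (thr0.a,thr1.a,thr1.b)
TSO (5): 1/0/0; 1/0/2; 2/0/0; 2/0/2; 2/2/2
claimed∖TSO = {2/2/0}

spurious: thr0.a=2 thr1.a=2 thr1.b=0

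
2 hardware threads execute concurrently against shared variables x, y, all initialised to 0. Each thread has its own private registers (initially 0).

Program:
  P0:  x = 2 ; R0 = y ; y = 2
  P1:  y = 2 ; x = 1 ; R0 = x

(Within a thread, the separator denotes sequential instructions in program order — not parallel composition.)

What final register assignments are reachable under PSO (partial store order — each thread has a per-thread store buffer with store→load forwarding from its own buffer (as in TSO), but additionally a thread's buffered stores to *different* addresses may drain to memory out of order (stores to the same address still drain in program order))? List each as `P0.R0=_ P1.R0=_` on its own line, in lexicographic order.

P0.R0=0 P1.R0=1
P0.R0=0 P1.R0=2
P0.R0=2 P1.R0=1
P0.R0=2 P1.R0=2

outcome vector order: (P0.R0,P1.R0)
|PSO outcomes| = 4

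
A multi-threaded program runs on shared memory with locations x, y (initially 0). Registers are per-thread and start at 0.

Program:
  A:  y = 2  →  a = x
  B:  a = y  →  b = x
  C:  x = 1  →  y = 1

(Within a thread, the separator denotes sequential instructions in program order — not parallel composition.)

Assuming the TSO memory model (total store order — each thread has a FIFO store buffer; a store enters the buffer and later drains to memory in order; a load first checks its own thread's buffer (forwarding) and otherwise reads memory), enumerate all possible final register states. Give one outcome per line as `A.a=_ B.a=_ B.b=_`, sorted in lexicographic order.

A.a=0 B.a=0 B.b=0
A.a=0 B.a=0 B.b=1
A.a=0 B.a=1 B.b=1
A.a=0 B.a=2 B.b=0
A.a=0 B.a=2 B.b=1
A.a=1 B.a=0 B.b=0
A.a=1 B.a=0 B.b=1
A.a=1 B.a=1 B.b=1
A.a=1 B.a=2 B.b=0
A.a=1 B.a=2 B.b=1

outcome vector order: (A.a,B.a,B.b)
|TSO outcomes| = 10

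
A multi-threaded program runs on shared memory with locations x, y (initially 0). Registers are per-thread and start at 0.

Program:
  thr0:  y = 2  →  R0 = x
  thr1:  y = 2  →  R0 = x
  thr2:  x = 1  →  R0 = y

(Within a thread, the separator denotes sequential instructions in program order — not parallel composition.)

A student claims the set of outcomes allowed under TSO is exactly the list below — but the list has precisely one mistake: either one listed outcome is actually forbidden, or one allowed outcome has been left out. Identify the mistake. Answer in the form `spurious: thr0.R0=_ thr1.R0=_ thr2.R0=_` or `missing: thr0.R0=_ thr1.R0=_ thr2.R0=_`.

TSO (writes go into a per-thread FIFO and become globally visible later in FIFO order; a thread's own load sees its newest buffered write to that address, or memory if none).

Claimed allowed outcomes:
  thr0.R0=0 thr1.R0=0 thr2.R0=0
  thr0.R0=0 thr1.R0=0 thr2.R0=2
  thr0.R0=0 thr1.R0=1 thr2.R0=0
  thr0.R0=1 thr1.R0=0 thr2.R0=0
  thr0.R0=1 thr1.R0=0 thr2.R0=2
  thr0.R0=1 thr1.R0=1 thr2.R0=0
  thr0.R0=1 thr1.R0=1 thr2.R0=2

outcome vector order: (thr0.R0,thr1.R0,thr2.R0)
under TSO → (0,0,0), (0,0,2), (0,1,0), (0,1,2), (1,0,0), (1,0,2), (1,1,0), (1,1,2)
TSO∖claimed = {(0,1,2)}

missing: thr0.R0=0 thr1.R0=1 thr2.R0=2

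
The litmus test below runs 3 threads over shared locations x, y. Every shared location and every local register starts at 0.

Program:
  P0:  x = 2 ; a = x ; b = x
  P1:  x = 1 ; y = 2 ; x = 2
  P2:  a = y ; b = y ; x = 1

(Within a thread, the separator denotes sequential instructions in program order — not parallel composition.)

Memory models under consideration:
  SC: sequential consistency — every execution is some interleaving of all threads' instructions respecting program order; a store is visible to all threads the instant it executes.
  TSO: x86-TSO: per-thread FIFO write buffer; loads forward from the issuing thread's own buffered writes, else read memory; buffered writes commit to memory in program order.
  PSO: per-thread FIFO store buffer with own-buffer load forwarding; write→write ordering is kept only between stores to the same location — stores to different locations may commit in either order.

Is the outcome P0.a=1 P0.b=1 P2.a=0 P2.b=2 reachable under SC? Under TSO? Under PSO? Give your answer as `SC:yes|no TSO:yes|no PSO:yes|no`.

outcome vector order: (P0.a,P0.b,P2.a,P2.b)
SC: 12 outcomes — {<1 1 0 0>, <1 1 0 2>, <1 1 2 2>, <1 2 0 0>, <1 2 0 2>, <1 2 2 2>, <2 1 0 0>, <2 1 0 2>, <2 1 2 2>, <2 2 0 0>, <2 2 0 2>, <2 2 2 2>}
TSO: 12 outcomes — {<1 1 0 0>, <1 1 0 2>, <1 1 2 2>, <1 2 0 0>, <1 2 0 2>, <1 2 2 2>, <2 1 0 0>, <2 1 0 2>, <2 1 2 2>, <2 2 0 0>, <2 2 0 2>, <2 2 2 2>}
PSO: 12 outcomes — {<1 1 0 0>, <1 1 0 2>, <1 1 2 2>, <1 2 0 0>, <1 2 0 2>, <1 2 2 2>, <2 1 0 0>, <2 1 0 2>, <2 1 2 2>, <2 2 0 0>, <2 2 0 2>, <2 2 2 2>}
target <1 1 0 2> ∈ {SC,TSO,PSO}

SC:yes TSO:yes PSO:yes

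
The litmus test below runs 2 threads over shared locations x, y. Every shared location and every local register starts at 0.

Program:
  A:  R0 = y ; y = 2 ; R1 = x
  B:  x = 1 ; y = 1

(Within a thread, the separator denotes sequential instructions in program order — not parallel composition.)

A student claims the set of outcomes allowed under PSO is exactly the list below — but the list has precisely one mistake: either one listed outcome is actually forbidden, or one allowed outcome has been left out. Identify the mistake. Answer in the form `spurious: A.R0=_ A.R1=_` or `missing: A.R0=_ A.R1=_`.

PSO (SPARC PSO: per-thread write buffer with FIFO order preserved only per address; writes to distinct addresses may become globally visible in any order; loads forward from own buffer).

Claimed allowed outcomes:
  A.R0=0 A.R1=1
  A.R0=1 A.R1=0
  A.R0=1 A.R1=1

outcome vector order: (A.R0,A.R1)
PSO: 4 outcomes — {(0,0); (0,1); (1,0); (1,1)}
PSO∖claimed = {(0,0)}

missing: A.R0=0 A.R1=0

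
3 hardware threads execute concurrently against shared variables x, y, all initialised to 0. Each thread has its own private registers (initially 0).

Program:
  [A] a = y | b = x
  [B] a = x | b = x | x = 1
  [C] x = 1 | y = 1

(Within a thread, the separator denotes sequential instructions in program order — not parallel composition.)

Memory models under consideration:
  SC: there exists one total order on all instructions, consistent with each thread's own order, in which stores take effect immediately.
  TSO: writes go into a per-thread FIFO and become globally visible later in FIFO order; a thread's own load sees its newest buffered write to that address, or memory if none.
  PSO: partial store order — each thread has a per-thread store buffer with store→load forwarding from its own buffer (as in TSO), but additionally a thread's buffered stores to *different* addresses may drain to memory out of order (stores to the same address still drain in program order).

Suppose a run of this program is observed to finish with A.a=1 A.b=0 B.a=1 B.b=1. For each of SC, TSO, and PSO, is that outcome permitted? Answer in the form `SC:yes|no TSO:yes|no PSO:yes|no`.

outcome vector order: (A.a,A.b,B.a,B.b)
SC (9): 0000, 0001, 0011, 0100, 0101, 0111, 1100, 1101, 1111
TSO (9): 0000, 0001, 0011, 0100, 0101, 0111, 1100, 1101, 1111
PSO (12): 0000, 0001, 0011, 0100, 0101, 0111, 1000, 1001, 1011, 1100, 1101, 1111
target 1011 ∈ {PSO}

SC:no TSO:no PSO:yes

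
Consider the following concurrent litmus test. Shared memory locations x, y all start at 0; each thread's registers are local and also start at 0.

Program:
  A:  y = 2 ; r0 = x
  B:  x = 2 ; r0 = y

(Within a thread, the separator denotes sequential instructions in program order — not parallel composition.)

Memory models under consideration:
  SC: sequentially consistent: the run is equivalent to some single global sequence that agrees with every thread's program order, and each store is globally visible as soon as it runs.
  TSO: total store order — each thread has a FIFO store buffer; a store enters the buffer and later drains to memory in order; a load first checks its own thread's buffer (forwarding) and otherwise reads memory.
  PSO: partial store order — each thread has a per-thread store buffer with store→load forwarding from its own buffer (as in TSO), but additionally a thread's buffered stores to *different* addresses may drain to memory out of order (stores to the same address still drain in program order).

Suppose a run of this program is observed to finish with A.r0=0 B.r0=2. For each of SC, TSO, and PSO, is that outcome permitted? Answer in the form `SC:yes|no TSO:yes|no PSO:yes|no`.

outcome vector order: (A.r0,B.r0)
under SC → (0,2) (2,0) (2,2)
under TSO → (0,0) (0,2) (2,0) (2,2)
under PSO → (0,0) (0,2) (2,0) (2,2)
target (0,2) ∈ {SC,TSO,PSO}

SC:yes TSO:yes PSO:yes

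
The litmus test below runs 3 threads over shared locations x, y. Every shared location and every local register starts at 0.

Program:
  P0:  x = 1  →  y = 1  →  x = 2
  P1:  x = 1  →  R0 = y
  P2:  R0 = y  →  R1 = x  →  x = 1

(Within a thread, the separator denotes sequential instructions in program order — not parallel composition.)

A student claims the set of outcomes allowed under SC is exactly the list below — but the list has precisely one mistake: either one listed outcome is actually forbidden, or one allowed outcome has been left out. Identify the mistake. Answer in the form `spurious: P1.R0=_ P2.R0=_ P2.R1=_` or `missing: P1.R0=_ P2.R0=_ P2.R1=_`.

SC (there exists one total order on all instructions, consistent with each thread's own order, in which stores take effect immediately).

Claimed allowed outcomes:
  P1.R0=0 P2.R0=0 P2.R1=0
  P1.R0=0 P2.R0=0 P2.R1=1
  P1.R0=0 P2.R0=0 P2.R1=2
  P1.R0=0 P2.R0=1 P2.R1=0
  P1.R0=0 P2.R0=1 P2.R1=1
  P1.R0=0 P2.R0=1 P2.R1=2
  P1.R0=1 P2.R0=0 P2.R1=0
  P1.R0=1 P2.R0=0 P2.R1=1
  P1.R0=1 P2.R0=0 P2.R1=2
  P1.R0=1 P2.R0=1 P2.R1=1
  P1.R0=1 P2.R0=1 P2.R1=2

spurious: P1.R0=0 P2.R0=1 P2.R1=0

outcome vector order: (P1.R0,P2.R0,P2.R1)
SC (10): (0,0,0), (0,0,1), (0,0,2), (0,1,1), (0,1,2), (1,0,0), (1,0,1), (1,0,2), (1,1,1), (1,1,2)
claimed∖SC = {(0,1,0)}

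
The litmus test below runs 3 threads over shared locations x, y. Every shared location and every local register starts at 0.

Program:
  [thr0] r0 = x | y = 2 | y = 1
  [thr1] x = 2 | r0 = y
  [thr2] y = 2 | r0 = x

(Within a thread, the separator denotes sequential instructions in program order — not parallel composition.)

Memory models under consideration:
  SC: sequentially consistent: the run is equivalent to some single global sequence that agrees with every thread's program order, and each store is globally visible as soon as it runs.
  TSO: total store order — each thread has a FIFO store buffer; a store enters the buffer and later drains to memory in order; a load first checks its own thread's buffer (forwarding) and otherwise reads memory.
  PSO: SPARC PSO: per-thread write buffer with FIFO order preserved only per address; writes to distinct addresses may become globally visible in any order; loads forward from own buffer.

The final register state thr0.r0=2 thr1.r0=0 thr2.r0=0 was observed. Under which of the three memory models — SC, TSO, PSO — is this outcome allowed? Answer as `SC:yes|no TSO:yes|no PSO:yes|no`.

SC:no TSO:yes PSO:yes

outcome vector order: (thr0.r0,thr1.r0,thr2.r0)
SC: 10 outcomes — {<0 0 2> <0 1 0> <0 1 2> <0 2 0> <0 2 2> <2 0 2> <2 1 0> <2 1 2> <2 2 0> <2 2 2>}
TSO: 12 outcomes — {<0 0 0> <0 0 2> <0 1 0> <0 1 2> <0 2 0> <0 2 2> <2 0 0> <2 0 2> <2 1 0> <2 1 2> <2 2 0> <2 2 2>}
PSO: 12 outcomes — {<0 0 0> <0 0 2> <0 1 0> <0 1 2> <0 2 0> <0 2 2> <2 0 0> <2 0 2> <2 1 0> <2 1 2> <2 2 0> <2 2 2>}
target <2 0 0> ∈ {TSO,PSO}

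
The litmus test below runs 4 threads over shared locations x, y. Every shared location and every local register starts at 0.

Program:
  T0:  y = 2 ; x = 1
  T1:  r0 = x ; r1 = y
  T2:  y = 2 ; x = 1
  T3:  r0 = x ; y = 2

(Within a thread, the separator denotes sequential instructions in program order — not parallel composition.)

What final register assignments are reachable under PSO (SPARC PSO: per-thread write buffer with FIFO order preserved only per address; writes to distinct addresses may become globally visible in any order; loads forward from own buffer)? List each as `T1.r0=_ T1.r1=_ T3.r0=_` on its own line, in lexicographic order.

outcome vector order: (T1.r0,T1.r1,T3.r0)
|PSO outcomes| = 8

T1.r0=0 T1.r1=0 T3.r0=0
T1.r0=0 T1.r1=0 T3.r0=1
T1.r0=0 T1.r1=2 T3.r0=0
T1.r0=0 T1.r1=2 T3.r0=1
T1.r0=1 T1.r1=0 T3.r0=0
T1.r0=1 T1.r1=0 T3.r0=1
T1.r0=1 T1.r1=2 T3.r0=0
T1.r0=1 T1.r1=2 T3.r0=1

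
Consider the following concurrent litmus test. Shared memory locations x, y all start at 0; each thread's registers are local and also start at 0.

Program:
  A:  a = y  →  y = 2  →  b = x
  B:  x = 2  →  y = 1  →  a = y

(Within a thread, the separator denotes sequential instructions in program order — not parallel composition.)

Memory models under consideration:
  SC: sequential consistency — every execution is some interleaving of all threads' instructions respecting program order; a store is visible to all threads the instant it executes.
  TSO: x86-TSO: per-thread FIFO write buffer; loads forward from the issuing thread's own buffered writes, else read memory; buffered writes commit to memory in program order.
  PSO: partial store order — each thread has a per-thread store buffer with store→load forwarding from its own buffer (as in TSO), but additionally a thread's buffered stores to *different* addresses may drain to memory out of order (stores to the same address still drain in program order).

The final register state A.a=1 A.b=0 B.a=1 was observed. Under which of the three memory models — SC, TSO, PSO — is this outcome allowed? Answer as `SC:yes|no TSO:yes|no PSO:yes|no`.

outcome vector order: (A.a,A.b,B.a)
under SC → 0/0/1 0/2/1 0/2/2 1/2/1 1/2/2
under TSO → 0/0/1 0/0/2 0/2/1 0/2/2 1/2/1 1/2/2
under PSO → 0/0/1 0/0/2 0/2/1 0/2/2 1/0/1 1/0/2 1/2/1 1/2/2
target 1/0/1 ∈ {PSO}

SC:no TSO:no PSO:yes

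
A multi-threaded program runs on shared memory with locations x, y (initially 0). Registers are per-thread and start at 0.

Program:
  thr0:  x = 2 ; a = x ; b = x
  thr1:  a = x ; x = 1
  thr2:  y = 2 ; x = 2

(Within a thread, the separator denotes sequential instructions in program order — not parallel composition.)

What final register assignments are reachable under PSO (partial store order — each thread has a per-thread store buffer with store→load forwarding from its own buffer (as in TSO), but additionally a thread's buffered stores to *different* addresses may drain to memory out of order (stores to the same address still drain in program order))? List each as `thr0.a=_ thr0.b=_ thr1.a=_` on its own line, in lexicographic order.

thr0.a=1 thr0.b=1 thr1.a=0
thr0.a=1 thr0.b=1 thr1.a=2
thr0.a=1 thr0.b=2 thr1.a=0
thr0.a=1 thr0.b=2 thr1.a=2
thr0.a=2 thr0.b=1 thr1.a=0
thr0.a=2 thr0.b=1 thr1.a=2
thr0.a=2 thr0.b=2 thr1.a=0
thr0.a=2 thr0.b=2 thr1.a=2

outcome vector order: (thr0.a,thr0.b,thr1.a)
|PSO outcomes| = 8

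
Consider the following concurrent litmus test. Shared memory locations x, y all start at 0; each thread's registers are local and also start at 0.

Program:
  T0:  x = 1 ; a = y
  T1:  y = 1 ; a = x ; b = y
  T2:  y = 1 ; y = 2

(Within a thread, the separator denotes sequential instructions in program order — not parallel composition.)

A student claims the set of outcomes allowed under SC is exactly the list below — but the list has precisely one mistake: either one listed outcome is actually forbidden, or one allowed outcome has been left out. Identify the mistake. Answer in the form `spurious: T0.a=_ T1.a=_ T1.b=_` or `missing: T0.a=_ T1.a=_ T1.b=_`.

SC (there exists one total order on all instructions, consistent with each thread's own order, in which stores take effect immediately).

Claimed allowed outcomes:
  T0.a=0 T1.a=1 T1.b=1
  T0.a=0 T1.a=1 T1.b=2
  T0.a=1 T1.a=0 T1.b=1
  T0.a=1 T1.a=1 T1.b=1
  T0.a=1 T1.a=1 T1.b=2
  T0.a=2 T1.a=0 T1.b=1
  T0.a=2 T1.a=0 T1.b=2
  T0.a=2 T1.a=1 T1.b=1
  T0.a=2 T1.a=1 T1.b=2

outcome vector order: (T0.a,T1.a,T1.b)
SC (10): <0 1 1> <0 1 2> <1 0 1> <1 0 2> <1 1 1> <1 1 2> <2 0 1> <2 0 2> <2 1 1> <2 1 2>
SC∖claimed = {<1 0 2>}

missing: T0.a=1 T1.a=0 T1.b=2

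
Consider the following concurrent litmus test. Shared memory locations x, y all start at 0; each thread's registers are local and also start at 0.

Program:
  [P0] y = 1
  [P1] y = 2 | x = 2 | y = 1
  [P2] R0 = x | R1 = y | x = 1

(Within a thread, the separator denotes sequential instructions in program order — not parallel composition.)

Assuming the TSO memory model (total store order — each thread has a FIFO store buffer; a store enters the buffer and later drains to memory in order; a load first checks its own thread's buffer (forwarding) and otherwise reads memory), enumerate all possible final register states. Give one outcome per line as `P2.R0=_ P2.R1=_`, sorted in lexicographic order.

outcome vector order: (P2.R0,P2.R1)
|TSO outcomes| = 5

P2.R0=0 P2.R1=0
P2.R0=0 P2.R1=1
P2.R0=0 P2.R1=2
P2.R0=2 P2.R1=1
P2.R0=2 P2.R1=2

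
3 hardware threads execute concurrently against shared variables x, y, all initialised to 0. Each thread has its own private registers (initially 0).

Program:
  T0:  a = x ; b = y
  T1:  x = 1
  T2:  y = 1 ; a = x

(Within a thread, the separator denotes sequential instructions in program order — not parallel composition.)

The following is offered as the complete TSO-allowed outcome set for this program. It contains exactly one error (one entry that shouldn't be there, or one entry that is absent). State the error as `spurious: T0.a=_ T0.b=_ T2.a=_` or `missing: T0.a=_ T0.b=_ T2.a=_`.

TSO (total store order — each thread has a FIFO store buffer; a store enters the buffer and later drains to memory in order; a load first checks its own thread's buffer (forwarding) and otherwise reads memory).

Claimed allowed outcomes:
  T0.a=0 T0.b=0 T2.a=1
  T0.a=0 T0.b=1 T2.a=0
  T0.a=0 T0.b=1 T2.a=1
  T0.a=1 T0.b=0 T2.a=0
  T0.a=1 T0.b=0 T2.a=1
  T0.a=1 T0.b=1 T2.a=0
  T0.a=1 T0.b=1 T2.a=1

missing: T0.a=0 T0.b=0 T2.a=0

outcome vector order: (T0.a,T0.b,T2.a)
TSO: 8 outcomes — {<0 0 0>; <0 0 1>; <0 1 0>; <0 1 1>; <1 0 0>; <1 0 1>; <1 1 0>; <1 1 1>}
TSO∖claimed = {<0 0 0>}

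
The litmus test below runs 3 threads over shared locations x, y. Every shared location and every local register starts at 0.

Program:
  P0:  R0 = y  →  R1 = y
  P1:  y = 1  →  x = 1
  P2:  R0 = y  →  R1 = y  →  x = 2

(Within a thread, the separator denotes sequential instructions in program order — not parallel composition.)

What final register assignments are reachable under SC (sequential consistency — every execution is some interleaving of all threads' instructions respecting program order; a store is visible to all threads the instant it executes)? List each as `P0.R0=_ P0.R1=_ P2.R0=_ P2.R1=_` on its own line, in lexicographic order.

P0.R0=0 P0.R1=0 P2.R0=0 P2.R1=0
P0.R0=0 P0.R1=0 P2.R0=0 P2.R1=1
P0.R0=0 P0.R1=0 P2.R0=1 P2.R1=1
P0.R0=0 P0.R1=1 P2.R0=0 P2.R1=0
P0.R0=0 P0.R1=1 P2.R0=0 P2.R1=1
P0.R0=0 P0.R1=1 P2.R0=1 P2.R1=1
P0.R0=1 P0.R1=1 P2.R0=0 P2.R1=0
P0.R0=1 P0.R1=1 P2.R0=0 P2.R1=1
P0.R0=1 P0.R1=1 P2.R0=1 P2.R1=1

outcome vector order: (P0.R0,P0.R1,P2.R0,P2.R1)
|SC outcomes| = 9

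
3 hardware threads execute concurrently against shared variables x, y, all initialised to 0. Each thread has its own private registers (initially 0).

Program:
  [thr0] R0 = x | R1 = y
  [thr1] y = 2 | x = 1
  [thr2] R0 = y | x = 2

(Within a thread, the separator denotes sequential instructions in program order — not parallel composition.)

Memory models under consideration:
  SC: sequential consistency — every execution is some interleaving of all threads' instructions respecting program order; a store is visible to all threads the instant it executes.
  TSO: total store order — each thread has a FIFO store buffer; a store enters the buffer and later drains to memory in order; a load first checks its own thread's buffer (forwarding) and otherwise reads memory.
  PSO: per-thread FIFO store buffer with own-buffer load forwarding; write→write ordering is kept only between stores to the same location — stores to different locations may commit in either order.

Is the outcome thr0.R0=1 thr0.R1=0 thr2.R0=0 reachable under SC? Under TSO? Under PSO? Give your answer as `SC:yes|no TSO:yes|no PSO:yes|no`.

outcome vector order: (thr0.R0,thr0.R1,thr2.R0)
SC: 9 outcomes — {<0 0 0>; <0 0 2>; <0 2 0>; <0 2 2>; <1 2 0>; <1 2 2>; <2 0 0>; <2 2 0>; <2 2 2>}
TSO: 9 outcomes — {<0 0 0>; <0 0 2>; <0 2 0>; <0 2 2>; <1 2 0>; <1 2 2>; <2 0 0>; <2 2 0>; <2 2 2>}
PSO: 11 outcomes — {<0 0 0>; <0 0 2>; <0 2 0>; <0 2 2>; <1 0 0>; <1 0 2>; <1 2 0>; <1 2 2>; <2 0 0>; <2 2 0>; <2 2 2>}
target <1 0 0> ∈ {PSO}

SC:no TSO:no PSO:yes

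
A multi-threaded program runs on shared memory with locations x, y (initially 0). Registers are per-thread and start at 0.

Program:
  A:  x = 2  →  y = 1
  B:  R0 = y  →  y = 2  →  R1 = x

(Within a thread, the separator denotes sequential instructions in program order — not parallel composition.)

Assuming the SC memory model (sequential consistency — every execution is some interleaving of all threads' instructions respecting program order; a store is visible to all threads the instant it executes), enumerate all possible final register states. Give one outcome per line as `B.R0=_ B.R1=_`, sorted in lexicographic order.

outcome vector order: (B.R0,B.R1)
|SC outcomes| = 3

B.R0=0 B.R1=0
B.R0=0 B.R1=2
B.R0=1 B.R1=2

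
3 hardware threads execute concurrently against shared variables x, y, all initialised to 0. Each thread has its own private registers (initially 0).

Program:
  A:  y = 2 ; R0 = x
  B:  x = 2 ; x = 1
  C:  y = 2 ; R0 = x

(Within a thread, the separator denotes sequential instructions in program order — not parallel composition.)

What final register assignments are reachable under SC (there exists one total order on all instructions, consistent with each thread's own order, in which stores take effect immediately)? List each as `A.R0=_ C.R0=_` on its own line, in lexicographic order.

outcome vector order: (A.R0,C.R0)
|SC outcomes| = 9

A.R0=0 C.R0=0
A.R0=0 C.R0=1
A.R0=0 C.R0=2
A.R0=1 C.R0=0
A.R0=1 C.R0=1
A.R0=1 C.R0=2
A.R0=2 C.R0=0
A.R0=2 C.R0=1
A.R0=2 C.R0=2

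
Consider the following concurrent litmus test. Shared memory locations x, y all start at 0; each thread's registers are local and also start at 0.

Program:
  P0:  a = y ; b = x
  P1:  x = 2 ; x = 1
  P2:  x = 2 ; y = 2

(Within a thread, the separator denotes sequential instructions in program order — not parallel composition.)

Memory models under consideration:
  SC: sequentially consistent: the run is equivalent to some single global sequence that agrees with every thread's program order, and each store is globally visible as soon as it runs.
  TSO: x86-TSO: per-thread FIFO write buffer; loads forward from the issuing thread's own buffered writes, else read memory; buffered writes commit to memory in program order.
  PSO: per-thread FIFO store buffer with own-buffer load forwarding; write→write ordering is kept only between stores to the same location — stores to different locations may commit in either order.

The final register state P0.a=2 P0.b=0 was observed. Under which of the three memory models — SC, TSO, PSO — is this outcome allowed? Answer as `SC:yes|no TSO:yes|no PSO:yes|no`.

SC:no TSO:no PSO:yes

outcome vector order: (P0.a,P0.b)
[SC] allowed = {0/0, 0/1, 0/2, 2/1, 2/2}
[TSO] allowed = {0/0, 0/1, 0/2, 2/1, 2/2}
[PSO] allowed = {0/0, 0/1, 0/2, 2/0, 2/1, 2/2}
target 2/0 ∈ {PSO}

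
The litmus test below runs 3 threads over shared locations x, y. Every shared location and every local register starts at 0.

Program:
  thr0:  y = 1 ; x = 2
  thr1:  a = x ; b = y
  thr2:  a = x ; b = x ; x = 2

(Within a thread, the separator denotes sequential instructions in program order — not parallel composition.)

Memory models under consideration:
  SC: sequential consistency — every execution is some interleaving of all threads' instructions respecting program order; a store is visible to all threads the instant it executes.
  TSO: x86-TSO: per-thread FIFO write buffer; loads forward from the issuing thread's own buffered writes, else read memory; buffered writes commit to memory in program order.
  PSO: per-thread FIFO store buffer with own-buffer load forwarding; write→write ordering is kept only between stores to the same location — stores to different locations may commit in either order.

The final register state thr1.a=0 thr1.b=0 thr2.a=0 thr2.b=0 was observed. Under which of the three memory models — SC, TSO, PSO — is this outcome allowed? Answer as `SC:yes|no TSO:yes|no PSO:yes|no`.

outcome vector order: (thr1.a,thr1.b,thr2.a,thr2.b)
SC: 10 outcomes — {0000 0002 0022 0100 0102 0122 2000 2100 2102 2122}
TSO: 10 outcomes — {0000 0002 0022 0100 0102 0122 2000 2100 2102 2122}
PSO: 12 outcomes — {0000 0002 0022 0100 0102 0122 2000 2002 2022 2100 2102 2122}
target 0000 ∈ {SC,TSO,PSO}

SC:yes TSO:yes PSO:yes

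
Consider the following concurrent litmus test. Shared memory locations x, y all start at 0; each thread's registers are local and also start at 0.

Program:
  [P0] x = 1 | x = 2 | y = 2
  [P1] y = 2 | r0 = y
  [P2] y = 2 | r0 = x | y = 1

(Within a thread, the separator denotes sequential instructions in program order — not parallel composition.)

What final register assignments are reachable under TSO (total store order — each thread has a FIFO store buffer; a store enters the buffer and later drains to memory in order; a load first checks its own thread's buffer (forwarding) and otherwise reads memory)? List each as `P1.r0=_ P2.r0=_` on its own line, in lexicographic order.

outcome vector order: (P1.r0,P2.r0)
|TSO outcomes| = 6

P1.r0=1 P2.r0=0
P1.r0=1 P2.r0=1
P1.r0=1 P2.r0=2
P1.r0=2 P2.r0=0
P1.r0=2 P2.r0=1
P1.r0=2 P2.r0=2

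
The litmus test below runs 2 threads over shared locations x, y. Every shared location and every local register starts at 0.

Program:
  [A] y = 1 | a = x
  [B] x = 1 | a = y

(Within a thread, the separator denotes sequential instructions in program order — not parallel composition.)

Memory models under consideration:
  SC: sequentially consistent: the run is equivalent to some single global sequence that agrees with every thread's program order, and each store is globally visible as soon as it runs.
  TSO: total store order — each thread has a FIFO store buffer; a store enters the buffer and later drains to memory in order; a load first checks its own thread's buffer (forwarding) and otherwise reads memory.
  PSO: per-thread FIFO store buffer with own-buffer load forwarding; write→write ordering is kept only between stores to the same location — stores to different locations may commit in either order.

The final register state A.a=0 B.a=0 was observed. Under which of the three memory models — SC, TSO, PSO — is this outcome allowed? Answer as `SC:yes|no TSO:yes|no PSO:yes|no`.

SC:no TSO:yes PSO:yes

outcome vector order: (A.a,B.a)
under SC → (0,1), (1,0), (1,1)
under TSO → (0,0), (0,1), (1,0), (1,1)
under PSO → (0,0), (0,1), (1,0), (1,1)
target (0,0) ∈ {TSO,PSO}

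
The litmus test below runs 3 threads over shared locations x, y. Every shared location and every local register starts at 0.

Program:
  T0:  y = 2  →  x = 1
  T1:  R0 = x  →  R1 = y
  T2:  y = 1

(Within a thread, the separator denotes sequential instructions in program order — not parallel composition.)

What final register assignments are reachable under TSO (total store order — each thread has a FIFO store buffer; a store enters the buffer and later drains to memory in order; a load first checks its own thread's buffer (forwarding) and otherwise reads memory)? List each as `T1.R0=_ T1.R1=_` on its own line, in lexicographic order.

outcome vector order: (T1.R0,T1.R1)
|TSO outcomes| = 5

T1.R0=0 T1.R1=0
T1.R0=0 T1.R1=1
T1.R0=0 T1.R1=2
T1.R0=1 T1.R1=1
T1.R0=1 T1.R1=2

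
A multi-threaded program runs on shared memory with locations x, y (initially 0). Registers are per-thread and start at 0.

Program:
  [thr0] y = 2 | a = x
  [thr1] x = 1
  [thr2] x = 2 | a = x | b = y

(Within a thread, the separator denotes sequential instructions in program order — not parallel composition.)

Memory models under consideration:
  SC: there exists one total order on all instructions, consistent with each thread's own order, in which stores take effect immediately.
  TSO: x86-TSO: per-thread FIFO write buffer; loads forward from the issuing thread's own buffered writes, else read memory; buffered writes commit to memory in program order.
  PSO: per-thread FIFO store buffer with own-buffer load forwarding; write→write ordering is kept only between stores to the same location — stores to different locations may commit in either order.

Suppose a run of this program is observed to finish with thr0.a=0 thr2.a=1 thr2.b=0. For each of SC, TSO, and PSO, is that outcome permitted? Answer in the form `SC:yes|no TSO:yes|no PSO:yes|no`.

outcome vector order: (thr0.a,thr2.a,thr2.b)
[SC] allowed = {0/1/2 0/2/2 1/1/0 1/1/2 1/2/0 1/2/2 2/1/2 2/2/0 2/2/2}
[TSO] allowed = {0/1/0 0/1/2 0/2/0 0/2/2 1/1/0 1/1/2 1/2/0 1/2/2 2/1/0 2/1/2 2/2/0 2/2/2}
[PSO] allowed = {0/1/0 0/1/2 0/2/0 0/2/2 1/1/0 1/1/2 1/2/0 1/2/2 2/1/0 2/1/2 2/2/0 2/2/2}
target 0/1/0 ∈ {TSO,PSO}

SC:no TSO:yes PSO:yes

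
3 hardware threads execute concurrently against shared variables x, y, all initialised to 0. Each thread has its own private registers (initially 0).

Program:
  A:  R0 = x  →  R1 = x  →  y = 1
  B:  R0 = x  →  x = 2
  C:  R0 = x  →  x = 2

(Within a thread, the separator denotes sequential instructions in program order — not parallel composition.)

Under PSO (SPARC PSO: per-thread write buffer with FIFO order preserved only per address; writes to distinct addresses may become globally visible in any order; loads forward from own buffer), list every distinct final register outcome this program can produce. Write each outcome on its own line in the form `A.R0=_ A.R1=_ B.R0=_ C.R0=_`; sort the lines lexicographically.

outcome vector order: (A.R0,A.R1,B.R0,C.R0)
|PSO outcomes| = 9

A.R0=0 A.R1=0 B.R0=0 C.R0=0
A.R0=0 A.R1=0 B.R0=0 C.R0=2
A.R0=0 A.R1=0 B.R0=2 C.R0=0
A.R0=0 A.R1=2 B.R0=0 C.R0=0
A.R0=0 A.R1=2 B.R0=0 C.R0=2
A.R0=0 A.R1=2 B.R0=2 C.R0=0
A.R0=2 A.R1=2 B.R0=0 C.R0=0
A.R0=2 A.R1=2 B.R0=0 C.R0=2
A.R0=2 A.R1=2 B.R0=2 C.R0=0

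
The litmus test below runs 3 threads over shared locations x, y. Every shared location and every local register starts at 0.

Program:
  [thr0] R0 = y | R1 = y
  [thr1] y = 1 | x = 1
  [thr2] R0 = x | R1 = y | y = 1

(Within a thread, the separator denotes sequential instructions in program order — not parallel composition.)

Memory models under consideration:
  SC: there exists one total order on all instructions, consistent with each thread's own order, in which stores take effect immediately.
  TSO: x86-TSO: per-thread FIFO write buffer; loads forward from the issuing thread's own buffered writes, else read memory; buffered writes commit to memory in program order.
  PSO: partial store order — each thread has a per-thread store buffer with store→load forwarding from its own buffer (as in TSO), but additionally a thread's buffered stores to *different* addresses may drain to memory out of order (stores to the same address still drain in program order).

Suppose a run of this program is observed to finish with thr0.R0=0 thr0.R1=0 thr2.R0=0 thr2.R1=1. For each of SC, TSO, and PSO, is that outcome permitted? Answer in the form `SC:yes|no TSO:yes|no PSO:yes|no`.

SC:yes TSO:yes PSO:yes

outcome vector order: (thr0.R0,thr0.R1,thr2.R0,thr2.R1)
[SC] allowed = {(0,0,0,0), (0,0,0,1), (0,0,1,1), (0,1,0,0), (0,1,0,1), (0,1,1,1), (1,1,0,0), (1,1,0,1), (1,1,1,1)}
[TSO] allowed = {(0,0,0,0), (0,0,0,1), (0,0,1,1), (0,1,0,0), (0,1,0,1), (0,1,1,1), (1,1,0,0), (1,1,0,1), (1,1,1,1)}
[PSO] allowed = {(0,0,0,0), (0,0,0,1), (0,0,1,0), (0,0,1,1), (0,1,0,0), (0,1,0,1), (0,1,1,0), (0,1,1,1), (1,1,0,0), (1,1,0,1), (1,1,1,0), (1,1,1,1)}
target (0,0,0,1) ∈ {SC,TSO,PSO}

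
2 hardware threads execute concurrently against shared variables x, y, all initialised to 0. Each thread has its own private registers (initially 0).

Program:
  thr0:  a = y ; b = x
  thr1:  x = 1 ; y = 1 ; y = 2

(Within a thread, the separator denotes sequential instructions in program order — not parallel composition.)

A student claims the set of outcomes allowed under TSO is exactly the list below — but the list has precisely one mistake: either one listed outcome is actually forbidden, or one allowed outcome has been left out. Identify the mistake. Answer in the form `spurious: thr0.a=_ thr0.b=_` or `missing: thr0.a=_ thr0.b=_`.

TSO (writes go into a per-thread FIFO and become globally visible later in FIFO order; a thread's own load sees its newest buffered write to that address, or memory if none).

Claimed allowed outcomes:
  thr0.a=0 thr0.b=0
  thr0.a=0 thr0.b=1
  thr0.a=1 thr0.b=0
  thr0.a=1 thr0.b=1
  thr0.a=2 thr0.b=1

outcome vector order: (thr0.a,thr0.b)
TSO (4): 00; 01; 11; 21
claimed∖TSO = {10}

spurious: thr0.a=1 thr0.b=0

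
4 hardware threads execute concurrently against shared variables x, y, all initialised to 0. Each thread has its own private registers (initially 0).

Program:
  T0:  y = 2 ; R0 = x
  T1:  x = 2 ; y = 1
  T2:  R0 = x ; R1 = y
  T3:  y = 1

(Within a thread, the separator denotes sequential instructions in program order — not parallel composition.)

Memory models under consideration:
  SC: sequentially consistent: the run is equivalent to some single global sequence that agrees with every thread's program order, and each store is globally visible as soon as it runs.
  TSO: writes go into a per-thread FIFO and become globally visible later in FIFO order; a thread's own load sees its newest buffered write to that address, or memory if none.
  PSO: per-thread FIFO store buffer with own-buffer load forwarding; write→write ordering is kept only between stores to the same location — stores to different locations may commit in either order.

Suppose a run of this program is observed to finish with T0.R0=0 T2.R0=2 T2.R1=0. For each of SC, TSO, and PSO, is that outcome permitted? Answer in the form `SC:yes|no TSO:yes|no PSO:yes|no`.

outcome vector order: (T0.R0,T2.R0,T2.R1)
SC: 11 outcomes — {0/0/0, 0/0/1, 0/0/2, 0/2/1, 0/2/2, 2/0/0, 2/0/1, 2/0/2, 2/2/0, 2/2/1, 2/2/2}
TSO: 12 outcomes — {0/0/0, 0/0/1, 0/0/2, 0/2/0, 0/2/1, 0/2/2, 2/0/0, 2/0/1, 2/0/2, 2/2/0, 2/2/1, 2/2/2}
PSO: 12 outcomes — {0/0/0, 0/0/1, 0/0/2, 0/2/0, 0/2/1, 0/2/2, 2/0/0, 2/0/1, 2/0/2, 2/2/0, 2/2/1, 2/2/2}
target 0/2/0 ∈ {TSO,PSO}

SC:no TSO:yes PSO:yes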